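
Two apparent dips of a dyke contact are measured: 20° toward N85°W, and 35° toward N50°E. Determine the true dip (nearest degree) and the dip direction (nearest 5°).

Each apparent-dip line lies in the plane. As unit vectors (x east, y north, z up), v₁ plunges 20°→N85°W and v₂ plunges 35°→N50°E.
Cross product v₁ × v₂ gives the pole to the plane: n ∝ (-0.133, 0.752, 0.544).
True dip = arccos(n_z / |n|) = arccos(0.5806) = 54.5°.
Dip direction = azimuth of (n_x, n_y) = atan2(-0.133, 0.752) = 350°.

true dip 55°, dip direction 350°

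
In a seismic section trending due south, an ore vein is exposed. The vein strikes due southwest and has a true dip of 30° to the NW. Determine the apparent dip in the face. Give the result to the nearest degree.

The section lies 45° from the strike.
tan α = tan 30° × sin 45° = 0.5774 × 0.7071 = 0.4082
apparent dip = arctan 0.4082 = 22.21°

22°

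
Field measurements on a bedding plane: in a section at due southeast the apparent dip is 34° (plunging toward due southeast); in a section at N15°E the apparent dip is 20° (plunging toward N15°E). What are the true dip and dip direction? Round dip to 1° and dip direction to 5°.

Represent each trace as a vector plunging at its apparent dip toward its trend (east-north-up frame): v₁ = (0.586, -0.586, -0.559), v₂ = (0.243, 0.908, -0.342).
The plane normal is n = v₁ × v₂ ∝ (0.708, 0.064, 0.675).
Dip δ = arctan(|n_h|/n_z) = arctan(0.711/0.675) = 46.5°.
The horizontal component of n points toward azimuth atan2(n_x, n_y) = 85°, the dip direction.

true dip 47°, dip direction 085°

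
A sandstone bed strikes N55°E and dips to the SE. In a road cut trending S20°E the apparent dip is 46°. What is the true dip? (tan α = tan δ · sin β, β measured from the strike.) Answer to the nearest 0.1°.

47.0°

β = acute angle between strike N55°E and section S20°E = 75°.
tan(true dip) = tan 46° / sin 75° = 1.0721
true dip = arctan 1.0721 = 46.99°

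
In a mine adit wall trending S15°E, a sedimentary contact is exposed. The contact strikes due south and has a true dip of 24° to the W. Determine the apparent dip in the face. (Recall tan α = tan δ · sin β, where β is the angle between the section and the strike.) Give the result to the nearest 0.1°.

The strike is due south and the section trends S15°E; the acute angle between them is β = 15°.
tan α = tan 24° × sin 15° = 0.4452 × 0.2588 = 0.1152
apparent dip = arctan 0.1152 = 6.57°

6.6°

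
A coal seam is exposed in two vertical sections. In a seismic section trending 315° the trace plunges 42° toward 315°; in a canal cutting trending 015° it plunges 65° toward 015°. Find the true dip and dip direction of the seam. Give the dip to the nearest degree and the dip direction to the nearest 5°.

true dip 65°, dip direction 020°

Each apparent-dip line lies in the plane. As unit vectors (x east, y north, z up), v₁ plunges 42°→315° and v₂ plunges 65°→015°.
n = v₁ × v₂ = (0.203, 0.549, 0.272) (taken with n_z > 0).
True dip = arccos(n_z / |n|) = arccos(0.4211) = 65.1°.
Dip direction = atan2(0.203, 0.549) = 20° (azimuth of n's horizontal projection).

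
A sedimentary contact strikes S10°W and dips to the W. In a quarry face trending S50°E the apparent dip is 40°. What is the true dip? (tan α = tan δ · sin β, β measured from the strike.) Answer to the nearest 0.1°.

β = acute angle between strike S10°W and section S50°E = 60°.
tan(true dip) = tan 40° / sin 60° = 0.9689
true dip = arctan 0.9689 = 44.10°

44.1°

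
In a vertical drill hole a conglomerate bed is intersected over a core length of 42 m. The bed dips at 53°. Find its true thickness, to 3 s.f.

25.3 m

True thickness t = h · cos(dip) = 42 × cos 53°
t = 42 × 0.6018 = 25.276 m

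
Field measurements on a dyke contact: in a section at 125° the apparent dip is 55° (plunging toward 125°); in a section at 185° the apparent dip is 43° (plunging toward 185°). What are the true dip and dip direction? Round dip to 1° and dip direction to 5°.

The two traces are lines in the plane: v₁ = (sin 125°·cos 55°, cos 125°·cos 55°, −sin 55°), v₂ = (sin 185°·cos 43°, cos 185°·cos 43°, −sin 43°).
Cross product v₁ × v₂ gives the pole to the plane: n ∝ (0.372, -0.373, 0.363).
Dip δ = arctan(|n_h|/n_z) = arctan(0.527/0.363) = 55.4°.
Dip direction = azimuth of (n_x, n_y) = atan2(0.372, -0.373) = 135°.

true dip 55°, dip direction 135°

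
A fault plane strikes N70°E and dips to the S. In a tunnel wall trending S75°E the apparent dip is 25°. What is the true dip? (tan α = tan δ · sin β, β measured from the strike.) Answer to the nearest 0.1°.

The section is 35° from the strike.
tan δ = tan α / sin β = tan 25° / sin 35° = 0.4663 / 0.5736 = 0.8130
δ = arctan(0.8130) = 39.11°

39.1°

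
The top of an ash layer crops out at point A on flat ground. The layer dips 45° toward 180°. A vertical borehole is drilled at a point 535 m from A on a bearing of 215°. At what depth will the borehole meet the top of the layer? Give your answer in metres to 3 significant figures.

The hole lies 35° from the dip direction, so the down-dip offset is 535 × cos 35° = 438.25 m.
Depth = down-dip offset × tan(dip) = 438.25 × tan 45° = 438.25 × 1.0000
Depth = 438.25 m

438 m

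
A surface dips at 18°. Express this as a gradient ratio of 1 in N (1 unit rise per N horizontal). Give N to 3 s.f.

1 : N means tan θ = 1/N, so N = 1/tan 18° = 1/0.3249

1 in 3.08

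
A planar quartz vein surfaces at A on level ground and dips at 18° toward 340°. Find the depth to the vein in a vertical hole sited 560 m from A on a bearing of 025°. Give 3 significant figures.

129 m

The hole lies 45° from the dip direction, so the down-dip offset is 560 × cos 45° = 395.98 m.
Depth = down-dip offset × tan(dip) = 395.98 × tan 18° = 395.98 × 0.3249
Depth = 128.66 m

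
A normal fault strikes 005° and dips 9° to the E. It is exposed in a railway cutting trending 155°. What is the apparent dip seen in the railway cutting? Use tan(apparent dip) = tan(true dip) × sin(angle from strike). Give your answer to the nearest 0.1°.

4.5°

Angle between strike (005°) and section (155°): β = 30°.
tan(apparent dip) = tan 9° · sin 30° = 0.0792
apparent dip = arctan 0.0792 = 4.53°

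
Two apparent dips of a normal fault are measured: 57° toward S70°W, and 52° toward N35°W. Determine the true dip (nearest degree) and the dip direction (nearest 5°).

true dip 61°, dip direction 280°

Each apparent-dip line lies in the plane. As unit vectors (x east, y north, z up), v₁ plunges 57°→S70°W and v₂ plunges 52°→N35°W.
n = v₁ × v₂ = (-0.570, 0.107, 0.324) (taken with n_z > 0).
Dip δ = arctan(|n_h|/n_z) = arctan(0.580/0.324) = 60.8°.
Dip direction = azimuth of (n_x, n_y) = atan2(-0.570, 0.107) = 281°.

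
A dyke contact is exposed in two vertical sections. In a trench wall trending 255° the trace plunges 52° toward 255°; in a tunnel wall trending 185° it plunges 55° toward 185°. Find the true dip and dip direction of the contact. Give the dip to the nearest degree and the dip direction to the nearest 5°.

true dip 59°, dip direction 215°

Each apparent-dip line lies in the plane. As unit vectors (x east, y north, z up), v₁ plunges 52°→255° and v₂ plunges 55°→185°.
Cross product v₁ × v₂ gives the pole to the plane: n ∝ (-0.320, -0.448, 0.332).
tan δ = √(n_x²+n_y²)/n_z = 0.550/0.332, so δ = 58.9°.
Dip direction = atan2(-0.320, -0.448) = 216° (azimuth of n's horizontal projection).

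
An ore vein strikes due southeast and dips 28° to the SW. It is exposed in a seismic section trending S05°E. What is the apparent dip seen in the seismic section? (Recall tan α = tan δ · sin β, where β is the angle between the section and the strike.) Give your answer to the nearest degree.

The section lies 40° from the strike.
tan α = tan 28° × sin 40° = 0.5317 × 0.6428 = 0.3418
α = arctan(0.3418) = 18.87°

19°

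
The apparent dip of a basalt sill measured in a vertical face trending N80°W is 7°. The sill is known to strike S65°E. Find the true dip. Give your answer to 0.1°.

β = acute angle between strike S65°E and section N80°W = 15°.
tan δ = tan α / sin β = tan 7° / sin 15° = 0.1228 / 0.2588 = 0.4744
true dip = arctan 0.4744 = 25.38°

25.4°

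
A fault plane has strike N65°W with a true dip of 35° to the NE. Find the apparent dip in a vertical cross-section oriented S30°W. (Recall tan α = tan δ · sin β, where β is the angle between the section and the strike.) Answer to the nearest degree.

The strike is N65°W and the section trends S30°W; the acute angle between them is β = 85°.
tan α = tan 35° × sin 85° = 0.7002 × 0.9962 = 0.6975
apparent dip = arctan 0.6975 = 34.90°

35°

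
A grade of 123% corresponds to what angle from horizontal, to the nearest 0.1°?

50.9°

tan θ = 123/100 = 1.2300
θ = arctan(1.2300) = 50.89°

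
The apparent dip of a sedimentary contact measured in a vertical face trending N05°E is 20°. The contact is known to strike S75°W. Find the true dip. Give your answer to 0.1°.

β = acute angle between strike S75°W and section N05°E = 70°.
tan δ = tan α / sin β = tan 20° / sin 70° = 0.3640 / 0.9397 = 0.3873
true dip = arctan 0.3873 = 21.17°

21.2°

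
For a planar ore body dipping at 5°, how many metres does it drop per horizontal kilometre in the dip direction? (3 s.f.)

drop per km = 1000 × tan 5° = 1000 × 0.0875

87.5 m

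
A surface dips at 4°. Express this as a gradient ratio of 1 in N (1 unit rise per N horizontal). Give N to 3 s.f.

1 : N means tan θ = 1/N, so N = 1/tan 4° = 1/0.0699

1 in 14.3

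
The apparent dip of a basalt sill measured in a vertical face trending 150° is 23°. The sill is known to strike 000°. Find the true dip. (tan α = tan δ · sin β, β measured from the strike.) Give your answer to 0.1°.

40.3°

β = acute angle between strike 000° and section 150° = 30°.
tan(true dip) = tan 23° / sin 30° = 0.8489
true dip = arctan 0.8489 = 40.33°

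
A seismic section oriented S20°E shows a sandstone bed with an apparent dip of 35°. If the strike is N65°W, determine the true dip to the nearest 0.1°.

44.7°

β = acute angle between strike N65°W and section S20°E = 45°.
tan δ = tan α / sin β = tan 35° / sin 45° = 0.7002 / 0.7071 = 0.9902
δ = arctan(0.9902) = 44.72°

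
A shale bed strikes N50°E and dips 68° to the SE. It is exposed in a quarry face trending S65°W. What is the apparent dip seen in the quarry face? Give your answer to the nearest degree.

33°

The section lies 15° from the strike.
tan(apparent dip) = tan 68° · sin 15° = 0.6406
α = arctan(0.6406) = 32.64°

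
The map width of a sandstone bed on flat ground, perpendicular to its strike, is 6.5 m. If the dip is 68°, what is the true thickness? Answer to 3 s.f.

True thickness t = w · sin(dip) = 6.5 × sin 68°
t = 6.5 × 0.9272 = 6.027 m

6.03 m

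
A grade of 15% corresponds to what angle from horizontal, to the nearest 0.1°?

8.5°

tan θ = 15/100 = 0.1500
θ = arctan(0.1500) = 8.53°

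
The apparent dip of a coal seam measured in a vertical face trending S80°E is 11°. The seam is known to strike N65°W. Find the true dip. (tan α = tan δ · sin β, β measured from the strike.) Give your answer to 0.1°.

The section is 15° from the strike.
tan δ = tan α / sin β = tan 11° / sin 15° = 0.1944 / 0.2588 = 0.7510
true dip = arctan 0.7510 = 36.91°

36.9°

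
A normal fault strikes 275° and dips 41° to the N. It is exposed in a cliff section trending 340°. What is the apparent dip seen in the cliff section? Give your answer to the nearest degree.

The section lies 65° from the strike.
tan α = tan 41° × sin 65° = 0.8693 × 0.9063 = 0.7878
α = arctan(0.7878) = 38.23°

38°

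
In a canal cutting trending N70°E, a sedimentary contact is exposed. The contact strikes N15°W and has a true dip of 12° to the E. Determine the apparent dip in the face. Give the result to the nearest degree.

12°

The strike is N15°W and the section trends N70°E; the acute angle between them is β = 85°.
tan α = tan 12° × sin 85° = 0.2126 × 0.9962 = 0.2117
α = arctan(0.2117) = 11.96°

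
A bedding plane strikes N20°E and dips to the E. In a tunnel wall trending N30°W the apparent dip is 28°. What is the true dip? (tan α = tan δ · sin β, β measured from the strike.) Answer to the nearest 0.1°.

34.8°

β = acute angle between strike N20°E and section N30°W = 50°.
tan δ = tan α / sin β = tan 28° / sin 50° = 0.5317 / 0.7660 = 0.6941
true dip = arctan 0.6941 = 34.76°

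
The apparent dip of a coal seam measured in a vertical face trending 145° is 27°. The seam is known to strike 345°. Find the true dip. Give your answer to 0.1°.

56.1°

β = acute angle between strike 345° and section 145° = 20°.
tan(true dip) = tan 27° / sin 20° = 1.4898
true dip = arctan 1.4898 = 56.13°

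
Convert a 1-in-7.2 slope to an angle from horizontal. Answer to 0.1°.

7.9°

tan θ = 1/7.2 = 0.1389
θ = arctan(0.1389) = 7.91°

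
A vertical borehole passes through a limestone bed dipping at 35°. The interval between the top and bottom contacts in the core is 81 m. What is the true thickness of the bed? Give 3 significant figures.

True thickness t = h · cos(dip) = 81 × cos 35°
t = 81 × 0.8192 = 66.351 m

66.4 m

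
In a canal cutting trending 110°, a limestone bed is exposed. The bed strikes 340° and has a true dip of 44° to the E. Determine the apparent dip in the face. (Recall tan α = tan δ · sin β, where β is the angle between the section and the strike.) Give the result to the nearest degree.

36°

The section lies 50° from the strike.
tan α = tan 44° × sin 50° = 0.9657 × 0.7660 = 0.7398
α = arctan(0.7398) = 36.49°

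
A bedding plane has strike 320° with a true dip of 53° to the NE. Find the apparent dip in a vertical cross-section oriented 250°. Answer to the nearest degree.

The strike is 320° and the section trends 250°; the acute angle between them is β = 70°.
tan α = tan 53° × sin 70° = 1.3270 × 0.9397 = 1.2470
apparent dip = arctan 1.2470 = 51.27°

51°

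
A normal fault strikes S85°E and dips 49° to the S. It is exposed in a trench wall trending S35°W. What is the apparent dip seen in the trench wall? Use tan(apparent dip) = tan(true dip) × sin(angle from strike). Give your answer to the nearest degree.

45°

The strike is S85°E and the section trends S35°W; the acute angle between them is β = 60°.
tan α = tan 49° × sin 60° = 1.1504 × 0.8660 = 0.9962
apparent dip = arctan 0.9962 = 44.89°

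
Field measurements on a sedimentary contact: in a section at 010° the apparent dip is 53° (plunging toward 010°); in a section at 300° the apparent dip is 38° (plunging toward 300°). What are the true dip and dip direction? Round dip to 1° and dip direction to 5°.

true dip 54°, dip direction 355°

Represent each trace as a vector plunging at its apparent dip toward its trend (east-north-up frame): v₁ = (0.105, 0.593, -0.799), v₂ = (-0.682, 0.394, -0.616).
n = v₁ × v₂ = (-0.050, 0.609, 0.446) (taken with n_z > 0).
tan δ = √(n_x²+n_y²)/n_z = 0.611/0.446, so δ = 53.9°.
Dip direction = atan2(-0.050, 0.609) = 355° (azimuth of n's horizontal projection).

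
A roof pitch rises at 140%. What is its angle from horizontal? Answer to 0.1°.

tan θ = 140/100 = 1.4000
θ = arctan(1.4000) = 54.46°

54.5°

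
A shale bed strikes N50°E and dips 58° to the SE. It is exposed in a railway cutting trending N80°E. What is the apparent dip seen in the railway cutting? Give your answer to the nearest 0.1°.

Angle between strike (N50°E) and section (N80°E): β = 30°.
tan α = tan 58° × sin 30° = 1.6003 × 0.5000 = 0.8002
α = arctan(0.8002) = 38.67°

38.7°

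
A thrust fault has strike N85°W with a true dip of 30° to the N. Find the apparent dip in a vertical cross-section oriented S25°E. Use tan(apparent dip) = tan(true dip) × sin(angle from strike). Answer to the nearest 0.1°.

26.6°

Angle between strike (N85°W) and section (S25°E): β = 60°.
tan(apparent dip) = tan 30° · sin 60° = 0.5000
α = arctan(0.5000) = 26.57°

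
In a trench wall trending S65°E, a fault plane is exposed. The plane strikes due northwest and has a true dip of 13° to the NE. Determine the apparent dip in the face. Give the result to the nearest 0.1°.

The strike is due northwest and the section trends S65°E; the acute angle between them is β = 20°.
tan α = tan 13° × sin 20° = 0.2309 × 0.3420 = 0.0790
apparent dip = arctan 0.0790 = 4.51°

4.5°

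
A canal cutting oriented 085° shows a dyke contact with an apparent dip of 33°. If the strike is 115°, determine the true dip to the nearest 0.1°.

52.4°

β = acute angle between strike 115° and section 085° = 30°.
tan(true dip) = tan 33° / sin 30° = 1.2988
δ = arctan(1.2988) = 52.41°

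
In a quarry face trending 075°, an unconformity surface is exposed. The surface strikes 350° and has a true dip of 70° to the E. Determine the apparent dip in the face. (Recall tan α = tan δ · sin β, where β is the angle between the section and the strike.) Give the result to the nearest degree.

The section lies 85° from the strike.
tan(apparent dip) = tan 70° · sin 85° = 2.7370
apparent dip = arctan 2.7370 = 69.93°

70°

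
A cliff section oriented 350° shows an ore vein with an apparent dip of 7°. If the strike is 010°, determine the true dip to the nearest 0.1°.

β = acute angle between strike 010° and section 350° = 20°.
tan(true dip) = tan 7° / sin 20° = 0.3590
δ = arctan(0.3590) = 19.75°

19.7°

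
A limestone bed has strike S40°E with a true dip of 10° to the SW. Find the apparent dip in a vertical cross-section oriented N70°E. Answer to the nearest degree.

9°

Angle between strike (S40°E) and section (N70°E): β = 70°.
tan α = tan 10° × sin 70° = 0.1763 × 0.9397 = 0.1657
apparent dip = arctan 0.1657 = 9.41°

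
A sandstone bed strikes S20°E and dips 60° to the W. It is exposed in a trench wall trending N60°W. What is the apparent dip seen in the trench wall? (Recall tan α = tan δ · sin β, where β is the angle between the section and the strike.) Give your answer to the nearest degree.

48°

Angle between strike (S20°E) and section (N60°W): β = 40°.
tan α = tan 60° × sin 40° = 1.7321 × 0.6428 = 1.1133
α = arctan(1.1133) = 48.07°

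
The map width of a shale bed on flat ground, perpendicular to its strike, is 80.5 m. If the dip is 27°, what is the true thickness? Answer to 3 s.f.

36.5 m

True thickness t = w · sin(dip) = 80.5 × sin 27°
t = 80.5 × 0.4540 = 36.546 m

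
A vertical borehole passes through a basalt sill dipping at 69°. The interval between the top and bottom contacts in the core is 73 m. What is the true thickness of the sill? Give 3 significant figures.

26.2 m

True thickness t = h · cos(dip) = 73 × cos 69°
t = 73 × 0.3584 = 26.161 m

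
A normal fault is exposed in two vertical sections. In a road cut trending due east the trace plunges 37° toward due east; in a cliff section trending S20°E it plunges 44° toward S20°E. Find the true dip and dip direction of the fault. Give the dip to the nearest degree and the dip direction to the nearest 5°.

true dip 47°, dip direction 135°

The two traces are lines in the plane: v₁ = (sin 90°·cos 37°, cos 90°·cos 37°, −sin 37°), v₂ = (sin 160°·cos 44°, cos 160°·cos 44°, −sin 44°).
Cross product v₁ × v₂ gives the pole to the plane: n ∝ (0.407, -0.407, 0.540).
True dip = arccos(n_z / |n|) = arccos(0.6843) = 46.8°.
The horizontal component of n points toward azimuth atan2(n_x, n_y) = 135°, the dip direction.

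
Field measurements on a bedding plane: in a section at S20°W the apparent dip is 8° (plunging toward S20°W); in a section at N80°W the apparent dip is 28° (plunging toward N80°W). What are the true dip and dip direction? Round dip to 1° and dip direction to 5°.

Each apparent-dip line lies in the plane. As unit vectors (x east, y north, z up), v₁ plunges 8°→S20°W and v₂ plunges 28°→N80°W.
n = v₁ × v₂ = (-0.458, 0.038, 0.861) (taken with n_z > 0).
tan δ = √(n_x²+n_y²)/n_z = 0.460/0.861, so δ = 28.1°.
Dip direction = azimuth of (n_x, n_y) = atan2(-0.458, 0.038) = 275°.

true dip 28°, dip direction 275°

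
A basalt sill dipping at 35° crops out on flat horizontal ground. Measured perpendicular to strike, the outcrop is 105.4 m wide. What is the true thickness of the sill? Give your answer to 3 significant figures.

True thickness t = w · sin(dip) = 105.4 × sin 35°
t = 105.4 × 0.5736 = 60.455 m

60.5 m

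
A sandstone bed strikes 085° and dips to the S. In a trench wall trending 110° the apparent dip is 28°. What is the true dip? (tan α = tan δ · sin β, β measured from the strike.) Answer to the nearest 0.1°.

The section is 25° from the strike.
tan(true dip) = tan 28° / sin 25° = 1.2581
δ = arctan(1.2581) = 51.52°

51.5°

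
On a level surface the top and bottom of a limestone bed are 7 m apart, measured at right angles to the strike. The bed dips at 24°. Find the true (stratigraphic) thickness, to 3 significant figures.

True thickness t = w · sin(dip) = 7 × sin 24°
t = 7 × 0.4067 = 2.847 m

2.85 m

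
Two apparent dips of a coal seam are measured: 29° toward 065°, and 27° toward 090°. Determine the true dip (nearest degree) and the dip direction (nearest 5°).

Each apparent-dip line lies in the plane. As unit vectors (x east, y north, z up), v₁ plunges 29°→065° and v₂ plunges 27°→090°.
Cross product v₁ × v₂ gives the pole to the plane: n ∝ (0.168, 0.072, 0.329).
tan δ = √(n_x²+n_y²)/n_z = 0.183/0.329, so δ = 29.0°.
The horizontal component of n points toward azimuth atan2(n_x, n_y) = 67°, the dip direction.

true dip 29°, dip direction 065°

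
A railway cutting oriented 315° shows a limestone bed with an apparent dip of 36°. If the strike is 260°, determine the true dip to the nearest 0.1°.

41.6°

β = acute angle between strike 260° and section 315° = 55°.
tan δ = tan α / sin β = tan 36° / sin 55° = 0.7265 / 0.8192 = 0.8869
δ = arctan(0.8869) = 41.57°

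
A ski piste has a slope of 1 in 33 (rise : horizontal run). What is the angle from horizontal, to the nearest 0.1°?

1.7°

tan θ = 1/33 = 0.0303
θ = arctan(0.0303) = 1.74°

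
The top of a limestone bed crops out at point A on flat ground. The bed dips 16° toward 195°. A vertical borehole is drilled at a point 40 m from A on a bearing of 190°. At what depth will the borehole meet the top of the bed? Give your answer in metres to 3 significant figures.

The hole lies 5° from the dip direction, so the down-dip offset is 40 × cos 5° = 39.85 m.
Depth = down-dip offset × tan(dip) = 39.85 × tan 16° = 39.85 × 0.2867
Depth = 11.43 m

11.4 m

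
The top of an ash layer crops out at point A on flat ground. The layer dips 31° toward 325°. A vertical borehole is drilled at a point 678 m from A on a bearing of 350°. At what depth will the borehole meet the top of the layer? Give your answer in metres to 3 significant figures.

The hole lies 25° from the dip direction, so the down-dip offset is 678 × cos 25° = 614.48 m.
Depth = down-dip offset × tan(dip) = 614.48 × tan 31° = 614.48 × 0.6009
Depth = 369.21 m

369 m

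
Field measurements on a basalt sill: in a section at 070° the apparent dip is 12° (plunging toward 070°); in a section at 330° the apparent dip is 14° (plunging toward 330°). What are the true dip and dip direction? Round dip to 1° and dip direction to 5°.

Represent each trace as a vector plunging at its apparent dip toward its trend (east-north-up frame): v₁ = (0.919, 0.335, -0.208), v₂ = (-0.485, 0.840, -0.242).
The plane normal is n = v₁ × v₂ ∝ (0.094, 0.323, 0.935).
Dip δ = arctan(|n_h|/n_z) = arctan(0.337/0.935) = 19.8°.
Dip direction = azimuth of (n_x, n_y) = atan2(0.094, 0.323) = 16°.

true dip 20°, dip direction 015°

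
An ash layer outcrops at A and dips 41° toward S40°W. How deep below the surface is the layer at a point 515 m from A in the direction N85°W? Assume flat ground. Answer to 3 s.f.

The hole lies 55° from the dip direction, so the down-dip offset is 515 × cos 55° = 295.39 m.
Depth = down-dip offset × tan(dip) = 295.39 × tan 41° = 295.39 × 0.8693
Depth = 256.78 m

257 m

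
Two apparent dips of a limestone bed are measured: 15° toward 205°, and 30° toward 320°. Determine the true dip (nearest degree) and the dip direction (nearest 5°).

The two traces are lines in the plane: v₁ = (sin 205°·cos 15°, cos 205°·cos 15°, −sin 15°), v₂ = (sin 320°·cos 30°, cos 320°·cos 30°, −sin 30°).
n = v₁ × v₂ = (-0.609, 0.060, 0.758) (taken with n_z > 0).
True dip = arccos(n_z / |n|) = arccos(0.7779) = 38.9°.
The horizontal component of n points toward azimuth atan2(n_x, n_y) = 276°, the dip direction.

true dip 39°, dip direction 275°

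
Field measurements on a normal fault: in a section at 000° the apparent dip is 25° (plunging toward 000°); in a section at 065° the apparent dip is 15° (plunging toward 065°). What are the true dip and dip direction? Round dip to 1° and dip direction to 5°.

Represent each trace as a vector plunging at its apparent dip toward its trend (east-north-up frame): v₁ = (0.000, 0.906, -0.423), v₂ = (0.875, 0.408, -0.259).
Cross product v₁ × v₂ gives the pole to the plane: n ∝ (0.062, 0.370, 0.793).
True dip = arccos(n_z / |n|) = arccos(0.9040) = 25.3°.
The horizontal component of n points toward azimuth atan2(n_x, n_y) = 10°, the dip direction.

true dip 25°, dip direction 010°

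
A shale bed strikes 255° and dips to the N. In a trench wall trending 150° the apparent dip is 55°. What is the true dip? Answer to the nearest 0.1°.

β = acute angle between strike 255° and section 150° = 75°.
tan δ = tan α / sin β = tan 55° / sin 75° = 1.4281 / 0.9659 = 1.4785
true dip = arctan 1.4785 = 55.93°

55.9°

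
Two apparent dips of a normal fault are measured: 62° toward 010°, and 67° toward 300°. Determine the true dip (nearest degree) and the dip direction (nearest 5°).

Represent each trace as a vector plunging at its apparent dip toward its trend (east-north-up frame): v₁ = (0.082, 0.462, -0.883), v₂ = (-0.338, 0.195, -0.921).
Cross product v₁ × v₂ gives the pole to the plane: n ∝ (-0.253, 0.374, 0.172).
Dip δ = arctan(|n_h|/n_z) = arctan(0.451/0.172) = 69.1°.
Dip direction = azimuth of (n_x, n_y) = atan2(-0.253, 0.374) = 326°.

true dip 69°, dip direction 325°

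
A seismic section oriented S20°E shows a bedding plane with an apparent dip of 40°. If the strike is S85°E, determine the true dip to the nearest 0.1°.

β = acute angle between strike S85°E and section S20°E = 65°.
tan(true dip) = tan 40° / sin 65° = 0.9258
δ = arctan(0.9258) = 42.79°

42.8°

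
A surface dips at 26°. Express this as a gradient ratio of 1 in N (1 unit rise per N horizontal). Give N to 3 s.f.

1 : N means tan θ = 1/N, so N = 1/tan 26° = 1/0.4877

1 in 2.05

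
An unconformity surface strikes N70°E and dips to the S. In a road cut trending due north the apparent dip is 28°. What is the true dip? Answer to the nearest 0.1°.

β = acute angle between strike N70°E and section due north = 70°.
tan δ = tan α / sin β = tan 28° / sin 70° = 0.5317 / 0.9397 = 0.5658
δ = arctan(0.5658) = 29.50°

29.5°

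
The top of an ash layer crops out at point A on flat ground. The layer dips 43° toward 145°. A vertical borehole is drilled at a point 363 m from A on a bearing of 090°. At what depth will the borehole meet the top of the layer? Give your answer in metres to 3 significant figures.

The hole lies 55° from the dip direction, so the down-dip offset is 363 × cos 55° = 208.21 m.
Depth = down-dip offset × tan(dip) = 208.21 × tan 43° = 208.21 × 0.9325
Depth = 194.16 m

194 m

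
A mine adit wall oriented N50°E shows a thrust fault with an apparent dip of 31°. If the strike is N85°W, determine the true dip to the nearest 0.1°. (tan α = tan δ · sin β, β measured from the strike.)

The section is 45° from the strike.
tan(true dip) = tan 31° / sin 45° = 0.8497
true dip = arctan 0.8497 = 40.36°

40.4°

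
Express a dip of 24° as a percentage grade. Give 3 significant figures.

grade % = 100 × tan 24° = 100 × 0.4452

44.5%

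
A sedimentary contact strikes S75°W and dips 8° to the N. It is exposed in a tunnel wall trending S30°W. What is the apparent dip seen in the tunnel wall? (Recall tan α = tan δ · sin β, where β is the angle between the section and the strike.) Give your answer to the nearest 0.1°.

5.7°

Angle between strike (S75°W) and section (S30°W): β = 45°.
tan α = tan 8° × sin 45° = 0.1405 × 0.7071 = 0.0994
apparent dip = arctan 0.0994 = 5.68°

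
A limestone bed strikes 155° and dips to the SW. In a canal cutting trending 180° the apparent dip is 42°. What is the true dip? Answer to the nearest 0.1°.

β = acute angle between strike 155° and section 180° = 25°.
tan δ = tan α / sin β = tan 42° / sin 25° = 0.9004 / 0.4226 = 2.1305
δ = arctan(2.1305) = 64.86°

64.9°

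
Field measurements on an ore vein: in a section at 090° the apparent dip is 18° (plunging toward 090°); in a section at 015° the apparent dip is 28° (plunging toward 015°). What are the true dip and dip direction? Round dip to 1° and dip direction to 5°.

Each apparent-dip line lies in the plane. As unit vectors (x east, y north, z up), v₁ plunges 18°→090° and v₂ plunges 28°→015°.
The plane normal is n = v₁ × v₂ ∝ (0.264, 0.376, 0.811).
True dip = arccos(n_z / |n|) = arccos(0.8703) = 29.5°.
The horizontal component of n points toward azimuth atan2(n_x, n_y) = 35°, the dip direction.

true dip 30°, dip direction 035°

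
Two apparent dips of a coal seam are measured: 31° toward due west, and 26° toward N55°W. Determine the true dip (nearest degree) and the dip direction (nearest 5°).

The two traces are lines in the plane: v₁ = (sin 270°·cos 31°, cos 270°·cos 31°, −sin 31°), v₂ = (sin 305°·cos 26°, cos 305°·cos 26°, −sin 26°).
Cross product v₁ × v₂ gives the pole to the plane: n ∝ (-0.266, -0.003, 0.442).
True dip = arccos(n_z / |n|) = arccos(0.8571) = 31.0°.
Dip direction = atan2(-0.266, -0.003) = 269° (azimuth of n's horizontal projection).

true dip 31°, dip direction 270°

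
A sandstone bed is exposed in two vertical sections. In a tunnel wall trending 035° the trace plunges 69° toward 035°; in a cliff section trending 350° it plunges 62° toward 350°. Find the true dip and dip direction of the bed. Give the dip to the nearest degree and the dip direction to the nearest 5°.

true dip 69°, dip direction 035°

Represent each trace as a vector plunging at its apparent dip toward its trend (east-north-up frame): v₁ = (0.206, 0.294, -0.934), v₂ = (-0.082, 0.462, -0.883).
n = v₁ × v₂ = (0.172, 0.258, 0.119) (taken with n_z > 0).
Dip δ = arctan(|n_h|/n_z) = arctan(0.310/0.119) = 69.0°.
Dip direction = atan2(0.172, 0.258) = 34° (azimuth of n's horizontal projection).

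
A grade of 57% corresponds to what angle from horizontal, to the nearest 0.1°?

29.7°

tan θ = 57/100 = 0.5700
θ = arctan(0.5700) = 29.68°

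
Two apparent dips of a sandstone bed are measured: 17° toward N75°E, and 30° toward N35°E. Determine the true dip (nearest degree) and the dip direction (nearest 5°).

true dip 32°, dip direction 015°

Each apparent-dip line lies in the plane. As unit vectors (x east, y north, z up), v₁ plunges 17°→N75°E and v₂ plunges 30°→N35°E.
The plane normal is n = v₁ × v₂ ∝ (0.084, 0.317, 0.532).
tan δ = √(n_x²+n_y²)/n_z = 0.327/0.532, so δ = 31.6°.
Dip direction = azimuth of (n_x, n_y) = atan2(0.084, 0.317) = 15°.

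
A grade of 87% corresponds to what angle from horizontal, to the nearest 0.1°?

tan θ = 87/100 = 0.8700
θ = arctan(0.8700) = 41.02°

41.0°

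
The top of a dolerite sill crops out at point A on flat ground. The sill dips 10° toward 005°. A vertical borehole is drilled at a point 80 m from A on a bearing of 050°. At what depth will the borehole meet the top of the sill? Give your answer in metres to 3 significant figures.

9.97 m

The hole lies 45° from the dip direction, so the down-dip offset is 80 × cos 45° = 56.57 m.
Depth = down-dip offset × tan(dip) = 56.57 × tan 10° = 56.57 × 0.1763
Depth = 9.97 m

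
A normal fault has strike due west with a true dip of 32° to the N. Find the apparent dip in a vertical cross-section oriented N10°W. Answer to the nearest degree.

The strike is due west and the section trends N10°W; the acute angle between them is β = 80°.
tan α = tan 32° × sin 80° = 0.6249 × 0.9848 = 0.6154
α = arctan(0.6154) = 31.61°

32°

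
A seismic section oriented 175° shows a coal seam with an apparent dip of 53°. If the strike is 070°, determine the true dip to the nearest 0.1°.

53.9°

The section is 75° from the strike.
tan(true dip) = tan 53° / sin 75° = 1.3739
true dip = arctan 1.3739 = 53.95°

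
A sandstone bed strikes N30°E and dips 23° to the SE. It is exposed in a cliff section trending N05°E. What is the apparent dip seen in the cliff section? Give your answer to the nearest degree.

10°

Angle between strike (N30°E) and section (N05°E): β = 25°.
tan α = tan 23° × sin 25° = 0.4245 × 0.4226 = 0.1794
α = arctan(0.1794) = 10.17°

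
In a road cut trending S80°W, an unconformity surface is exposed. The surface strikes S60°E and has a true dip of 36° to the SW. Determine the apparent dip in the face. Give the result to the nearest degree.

25°

The section lies 40° from the strike.
tan α = tan 36° × sin 40° = 0.7265 × 0.6428 = 0.4670
apparent dip = arctan 0.4670 = 25.03°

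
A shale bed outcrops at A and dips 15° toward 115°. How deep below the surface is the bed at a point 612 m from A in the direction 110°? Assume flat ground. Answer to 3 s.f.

The hole lies 5° from the dip direction, so the down-dip offset is 612 × cos 5° = 609.67 m.
Depth = down-dip offset × tan(dip) = 609.67 × tan 15° = 609.67 × 0.2679
Depth = 163.36 m

163 m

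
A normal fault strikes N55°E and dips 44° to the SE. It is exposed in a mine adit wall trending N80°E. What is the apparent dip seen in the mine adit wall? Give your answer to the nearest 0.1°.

Angle between strike (N55°E) and section (N80°E): β = 25°.
tan α = tan 44° × sin 25° = 0.9657 × 0.4226 = 0.4081
apparent dip = arctan 0.4081 = 22.20°

22.2°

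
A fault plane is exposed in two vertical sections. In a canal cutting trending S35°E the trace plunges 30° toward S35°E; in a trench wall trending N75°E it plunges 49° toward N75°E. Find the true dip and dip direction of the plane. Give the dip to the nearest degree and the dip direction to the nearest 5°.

Represent each trace as a vector plunging at its apparent dip toward its trend (east-north-up frame): v₁ = (0.497, -0.709, -0.500), v₂ = (0.634, 0.170, -0.755).
The plane normal is n = v₁ × v₂ ∝ (0.620, 0.058, 0.534).
Dip δ = arctan(|n_h|/n_z) = arctan(0.623/0.534) = 49.4°.
The horizontal component of n points toward azimuth atan2(n_x, n_y) = 85°, the dip direction.

true dip 49°, dip direction 085°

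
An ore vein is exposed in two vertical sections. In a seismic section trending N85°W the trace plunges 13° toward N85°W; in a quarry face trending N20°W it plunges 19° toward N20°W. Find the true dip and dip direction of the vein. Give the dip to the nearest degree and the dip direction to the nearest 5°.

The two traces are lines in the plane: v₁ = (sin 275°·cos 13°, cos 275°·cos 13°, −sin 13°), v₂ = (sin 340°·cos 19°, cos 340°·cos 19°, −sin 19°).
The plane normal is n = v₁ × v₂ ∝ (-0.172, 0.243, 0.835).
True dip = arccos(n_z / |n|) = arccos(0.9418) = 19.6°.
Dip direction = atan2(-0.172, 0.243) = 325° (azimuth of n's horizontal projection).

true dip 20°, dip direction 325°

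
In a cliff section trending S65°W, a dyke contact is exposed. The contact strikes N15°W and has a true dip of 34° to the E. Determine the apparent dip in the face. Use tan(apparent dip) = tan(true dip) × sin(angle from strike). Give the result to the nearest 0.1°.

33.6°

The section lies 80° from the strike.
tan α = tan 34° × sin 80° = 0.6745 × 0.9848 = 0.6643
α = arctan(0.6643) = 33.59°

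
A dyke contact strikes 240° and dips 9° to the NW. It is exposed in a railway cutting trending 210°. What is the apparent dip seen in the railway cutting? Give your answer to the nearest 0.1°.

4.5°

The strike is 240° and the section trends 210°; the acute angle between them is β = 30°.
tan α = tan 9° × sin 30° = 0.1584 × 0.5000 = 0.0792
apparent dip = arctan 0.0792 = 4.53°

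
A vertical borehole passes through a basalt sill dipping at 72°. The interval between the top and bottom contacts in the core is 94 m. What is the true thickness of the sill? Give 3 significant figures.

True thickness t = h · cos(dip) = 94 × cos 72°
t = 94 × 0.3090 = 29.048 m

29.0 m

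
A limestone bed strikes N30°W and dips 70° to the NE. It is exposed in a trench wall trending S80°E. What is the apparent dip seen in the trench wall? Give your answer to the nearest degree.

65°

Angle between strike (N30°W) and section (S80°E): β = 50°.
tan(apparent dip) = tan 70° · sin 50° = 2.1047
α = arctan(2.1047) = 64.59°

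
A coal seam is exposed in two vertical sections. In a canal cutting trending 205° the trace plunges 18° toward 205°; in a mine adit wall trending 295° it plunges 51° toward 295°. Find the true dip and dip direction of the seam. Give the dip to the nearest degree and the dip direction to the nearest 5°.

Each apparent-dip line lies in the plane. As unit vectors (x east, y north, z up), v₁ plunges 18°→205° and v₂ plunges 51°→295°.
The plane normal is n = v₁ × v₂ ∝ (-0.752, 0.136, 0.599).
Dip δ = arctan(|n_h|/n_z) = arctan(0.764/0.599) = 51.9°.
Dip direction = azimuth of (n_x, n_y) = atan2(-0.752, 0.136) = 280°.

true dip 52°, dip direction 280°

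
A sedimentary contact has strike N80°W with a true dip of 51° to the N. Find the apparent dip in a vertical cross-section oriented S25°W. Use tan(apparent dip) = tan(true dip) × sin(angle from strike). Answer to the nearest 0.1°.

The section lies 75° from the strike.
tan α = tan 51° × sin 75° = 1.2349 × 0.9659 = 1.1928
apparent dip = arctan 1.1928 = 50.03°

50.0°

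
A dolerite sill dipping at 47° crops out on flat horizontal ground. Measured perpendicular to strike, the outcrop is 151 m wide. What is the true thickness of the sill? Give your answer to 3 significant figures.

110 m

True thickness t = w · sin(dip) = 151 × sin 47°
t = 151 × 0.7314 = 110.434 m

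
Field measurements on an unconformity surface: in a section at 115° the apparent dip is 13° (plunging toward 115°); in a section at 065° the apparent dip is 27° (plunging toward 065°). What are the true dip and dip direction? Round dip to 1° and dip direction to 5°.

true dip 28°, dip direction 050°

The two traces are lines in the plane: v₁ = (sin 115°·cos 13°, cos 115°·cos 13°, −sin 13°), v₂ = (sin 65°·cos 27°, cos 65°·cos 27°, −sin 27°).
The plane normal is n = v₁ × v₂ ∝ (0.272, 0.219, 0.665).
True dip = arccos(n_z / |n|) = arccos(0.8854) = 27.7°.
Dip direction = azimuth of (n_x, n_y) = atan2(0.272, 0.219) = 51°.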